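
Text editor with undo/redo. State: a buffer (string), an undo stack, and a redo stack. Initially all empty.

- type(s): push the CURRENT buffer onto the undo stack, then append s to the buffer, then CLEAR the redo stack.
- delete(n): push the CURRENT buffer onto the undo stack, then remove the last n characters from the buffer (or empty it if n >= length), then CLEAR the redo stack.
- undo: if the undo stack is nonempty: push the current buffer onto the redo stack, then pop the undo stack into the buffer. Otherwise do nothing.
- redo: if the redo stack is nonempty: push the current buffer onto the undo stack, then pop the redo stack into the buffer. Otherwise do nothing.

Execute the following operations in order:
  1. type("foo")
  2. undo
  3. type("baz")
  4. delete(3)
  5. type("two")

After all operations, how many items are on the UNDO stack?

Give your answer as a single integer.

After op 1 (type): buf='foo' undo_depth=1 redo_depth=0
After op 2 (undo): buf='(empty)' undo_depth=0 redo_depth=1
After op 3 (type): buf='baz' undo_depth=1 redo_depth=0
After op 4 (delete): buf='(empty)' undo_depth=2 redo_depth=0
After op 5 (type): buf='two' undo_depth=3 redo_depth=0

Answer: 3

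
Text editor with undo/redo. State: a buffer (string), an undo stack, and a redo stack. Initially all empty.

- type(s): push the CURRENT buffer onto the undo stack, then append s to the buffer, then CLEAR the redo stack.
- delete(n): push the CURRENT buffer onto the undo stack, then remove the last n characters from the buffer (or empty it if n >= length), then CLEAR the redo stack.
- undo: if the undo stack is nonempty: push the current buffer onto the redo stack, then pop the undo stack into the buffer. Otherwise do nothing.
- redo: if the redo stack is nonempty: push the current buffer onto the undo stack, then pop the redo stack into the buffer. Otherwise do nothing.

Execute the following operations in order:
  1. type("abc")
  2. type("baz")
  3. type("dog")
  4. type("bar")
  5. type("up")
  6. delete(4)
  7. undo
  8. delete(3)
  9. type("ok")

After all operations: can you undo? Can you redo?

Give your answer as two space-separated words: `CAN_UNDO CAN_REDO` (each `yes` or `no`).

After op 1 (type): buf='abc' undo_depth=1 redo_depth=0
After op 2 (type): buf='abcbaz' undo_depth=2 redo_depth=0
After op 3 (type): buf='abcbazdog' undo_depth=3 redo_depth=0
After op 4 (type): buf='abcbazdogbar' undo_depth=4 redo_depth=0
After op 5 (type): buf='abcbazdogbarup' undo_depth=5 redo_depth=0
After op 6 (delete): buf='abcbazdogb' undo_depth=6 redo_depth=0
After op 7 (undo): buf='abcbazdogbarup' undo_depth=5 redo_depth=1
After op 8 (delete): buf='abcbazdogba' undo_depth=6 redo_depth=0
After op 9 (type): buf='abcbazdogbaok' undo_depth=7 redo_depth=0

Answer: yes no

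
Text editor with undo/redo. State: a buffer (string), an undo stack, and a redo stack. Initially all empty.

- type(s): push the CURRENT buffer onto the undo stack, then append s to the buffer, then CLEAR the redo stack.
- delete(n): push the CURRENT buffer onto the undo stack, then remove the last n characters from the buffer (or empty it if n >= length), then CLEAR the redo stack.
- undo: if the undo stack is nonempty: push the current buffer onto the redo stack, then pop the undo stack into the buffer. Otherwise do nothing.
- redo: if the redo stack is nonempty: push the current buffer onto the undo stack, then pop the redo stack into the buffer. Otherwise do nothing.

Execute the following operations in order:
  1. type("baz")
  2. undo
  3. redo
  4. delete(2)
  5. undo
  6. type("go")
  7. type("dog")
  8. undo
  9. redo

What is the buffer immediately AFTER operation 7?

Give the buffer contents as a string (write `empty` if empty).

Answer: bazgodog

Derivation:
After op 1 (type): buf='baz' undo_depth=1 redo_depth=0
After op 2 (undo): buf='(empty)' undo_depth=0 redo_depth=1
After op 3 (redo): buf='baz' undo_depth=1 redo_depth=0
After op 4 (delete): buf='b' undo_depth=2 redo_depth=0
After op 5 (undo): buf='baz' undo_depth=1 redo_depth=1
After op 6 (type): buf='bazgo' undo_depth=2 redo_depth=0
After op 7 (type): buf='bazgodog' undo_depth=3 redo_depth=0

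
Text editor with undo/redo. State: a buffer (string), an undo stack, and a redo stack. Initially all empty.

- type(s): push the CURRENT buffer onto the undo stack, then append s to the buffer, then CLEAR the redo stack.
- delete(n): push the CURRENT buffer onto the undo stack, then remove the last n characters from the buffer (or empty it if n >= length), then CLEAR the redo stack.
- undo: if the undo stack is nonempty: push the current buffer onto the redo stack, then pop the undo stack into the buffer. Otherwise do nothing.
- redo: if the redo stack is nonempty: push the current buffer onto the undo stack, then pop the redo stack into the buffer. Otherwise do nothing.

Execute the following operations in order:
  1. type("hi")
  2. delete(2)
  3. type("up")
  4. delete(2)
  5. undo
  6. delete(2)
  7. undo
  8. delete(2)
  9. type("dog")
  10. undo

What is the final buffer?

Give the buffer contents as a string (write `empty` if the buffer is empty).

After op 1 (type): buf='hi' undo_depth=1 redo_depth=0
After op 2 (delete): buf='(empty)' undo_depth=2 redo_depth=0
After op 3 (type): buf='up' undo_depth=3 redo_depth=0
After op 4 (delete): buf='(empty)' undo_depth=4 redo_depth=0
After op 5 (undo): buf='up' undo_depth=3 redo_depth=1
After op 6 (delete): buf='(empty)' undo_depth=4 redo_depth=0
After op 7 (undo): buf='up' undo_depth=3 redo_depth=1
After op 8 (delete): buf='(empty)' undo_depth=4 redo_depth=0
After op 9 (type): buf='dog' undo_depth=5 redo_depth=0
After op 10 (undo): buf='(empty)' undo_depth=4 redo_depth=1

Answer: empty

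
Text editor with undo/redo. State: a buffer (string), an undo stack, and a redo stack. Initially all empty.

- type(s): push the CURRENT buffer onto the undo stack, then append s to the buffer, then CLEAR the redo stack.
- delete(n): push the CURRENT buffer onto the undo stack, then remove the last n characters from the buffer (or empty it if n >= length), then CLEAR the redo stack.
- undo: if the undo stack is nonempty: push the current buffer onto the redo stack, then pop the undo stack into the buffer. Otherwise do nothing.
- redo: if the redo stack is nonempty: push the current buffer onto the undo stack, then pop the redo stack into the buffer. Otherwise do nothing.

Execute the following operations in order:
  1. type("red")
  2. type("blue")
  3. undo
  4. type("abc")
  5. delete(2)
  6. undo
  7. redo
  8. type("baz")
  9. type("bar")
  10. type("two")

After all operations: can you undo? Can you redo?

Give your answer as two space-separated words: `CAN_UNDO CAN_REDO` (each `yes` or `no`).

Answer: yes no

Derivation:
After op 1 (type): buf='red' undo_depth=1 redo_depth=0
After op 2 (type): buf='redblue' undo_depth=2 redo_depth=0
After op 3 (undo): buf='red' undo_depth=1 redo_depth=1
After op 4 (type): buf='redabc' undo_depth=2 redo_depth=0
After op 5 (delete): buf='reda' undo_depth=3 redo_depth=0
After op 6 (undo): buf='redabc' undo_depth=2 redo_depth=1
After op 7 (redo): buf='reda' undo_depth=3 redo_depth=0
After op 8 (type): buf='redabaz' undo_depth=4 redo_depth=0
After op 9 (type): buf='redabazbar' undo_depth=5 redo_depth=0
After op 10 (type): buf='redabazbartwo' undo_depth=6 redo_depth=0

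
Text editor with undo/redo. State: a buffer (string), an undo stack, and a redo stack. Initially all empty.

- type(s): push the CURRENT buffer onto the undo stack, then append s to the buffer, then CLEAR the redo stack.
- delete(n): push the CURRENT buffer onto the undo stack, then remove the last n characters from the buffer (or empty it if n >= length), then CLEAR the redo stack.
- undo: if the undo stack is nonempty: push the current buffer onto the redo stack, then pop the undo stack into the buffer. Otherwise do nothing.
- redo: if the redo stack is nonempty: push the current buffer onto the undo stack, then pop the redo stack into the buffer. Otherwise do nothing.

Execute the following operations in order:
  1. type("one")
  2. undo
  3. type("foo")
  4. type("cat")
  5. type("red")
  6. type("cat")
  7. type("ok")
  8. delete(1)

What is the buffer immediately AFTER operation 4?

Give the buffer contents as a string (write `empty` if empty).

Answer: foocat

Derivation:
After op 1 (type): buf='one' undo_depth=1 redo_depth=0
After op 2 (undo): buf='(empty)' undo_depth=0 redo_depth=1
After op 3 (type): buf='foo' undo_depth=1 redo_depth=0
After op 4 (type): buf='foocat' undo_depth=2 redo_depth=0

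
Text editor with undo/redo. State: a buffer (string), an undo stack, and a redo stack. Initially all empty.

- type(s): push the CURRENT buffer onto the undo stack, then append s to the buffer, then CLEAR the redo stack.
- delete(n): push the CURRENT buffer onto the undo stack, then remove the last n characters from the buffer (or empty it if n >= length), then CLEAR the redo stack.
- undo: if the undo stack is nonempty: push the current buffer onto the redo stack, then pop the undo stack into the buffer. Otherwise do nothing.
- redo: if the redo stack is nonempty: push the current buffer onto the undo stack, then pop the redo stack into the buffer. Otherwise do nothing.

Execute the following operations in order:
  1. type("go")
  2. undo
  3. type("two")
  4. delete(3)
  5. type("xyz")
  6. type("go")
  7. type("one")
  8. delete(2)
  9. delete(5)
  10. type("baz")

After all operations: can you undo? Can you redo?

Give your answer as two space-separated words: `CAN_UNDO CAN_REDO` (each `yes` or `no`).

Answer: yes no

Derivation:
After op 1 (type): buf='go' undo_depth=1 redo_depth=0
After op 2 (undo): buf='(empty)' undo_depth=0 redo_depth=1
After op 3 (type): buf='two' undo_depth=1 redo_depth=0
After op 4 (delete): buf='(empty)' undo_depth=2 redo_depth=0
After op 5 (type): buf='xyz' undo_depth=3 redo_depth=0
After op 6 (type): buf='xyzgo' undo_depth=4 redo_depth=0
After op 7 (type): buf='xyzgoone' undo_depth=5 redo_depth=0
After op 8 (delete): buf='xyzgoo' undo_depth=6 redo_depth=0
After op 9 (delete): buf='x' undo_depth=7 redo_depth=0
After op 10 (type): buf='xbaz' undo_depth=8 redo_depth=0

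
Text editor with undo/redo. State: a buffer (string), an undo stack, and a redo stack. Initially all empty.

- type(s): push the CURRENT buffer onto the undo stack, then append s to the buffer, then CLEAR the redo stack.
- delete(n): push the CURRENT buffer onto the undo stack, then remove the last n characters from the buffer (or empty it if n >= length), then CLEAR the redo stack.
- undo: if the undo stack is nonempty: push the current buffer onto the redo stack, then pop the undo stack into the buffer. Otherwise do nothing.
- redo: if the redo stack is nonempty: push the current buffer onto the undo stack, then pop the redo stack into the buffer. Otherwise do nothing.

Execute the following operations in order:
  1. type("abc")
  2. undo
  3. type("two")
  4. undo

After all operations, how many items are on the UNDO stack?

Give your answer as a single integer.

After op 1 (type): buf='abc' undo_depth=1 redo_depth=0
After op 2 (undo): buf='(empty)' undo_depth=0 redo_depth=1
After op 3 (type): buf='two' undo_depth=1 redo_depth=0
After op 4 (undo): buf='(empty)' undo_depth=0 redo_depth=1

Answer: 0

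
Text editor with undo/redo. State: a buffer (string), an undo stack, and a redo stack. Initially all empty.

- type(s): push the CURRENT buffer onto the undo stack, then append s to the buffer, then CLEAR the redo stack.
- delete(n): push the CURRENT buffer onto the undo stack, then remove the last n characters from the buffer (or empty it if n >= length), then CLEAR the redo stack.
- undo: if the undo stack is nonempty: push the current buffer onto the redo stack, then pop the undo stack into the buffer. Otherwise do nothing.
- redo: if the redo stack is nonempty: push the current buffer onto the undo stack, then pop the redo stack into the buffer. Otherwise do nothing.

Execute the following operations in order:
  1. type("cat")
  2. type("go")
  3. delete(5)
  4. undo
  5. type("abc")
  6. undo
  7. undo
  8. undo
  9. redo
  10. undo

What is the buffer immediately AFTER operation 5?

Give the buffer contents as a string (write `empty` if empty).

Answer: catgoabc

Derivation:
After op 1 (type): buf='cat' undo_depth=1 redo_depth=0
After op 2 (type): buf='catgo' undo_depth=2 redo_depth=0
After op 3 (delete): buf='(empty)' undo_depth=3 redo_depth=0
After op 4 (undo): buf='catgo' undo_depth=2 redo_depth=1
After op 5 (type): buf='catgoabc' undo_depth=3 redo_depth=0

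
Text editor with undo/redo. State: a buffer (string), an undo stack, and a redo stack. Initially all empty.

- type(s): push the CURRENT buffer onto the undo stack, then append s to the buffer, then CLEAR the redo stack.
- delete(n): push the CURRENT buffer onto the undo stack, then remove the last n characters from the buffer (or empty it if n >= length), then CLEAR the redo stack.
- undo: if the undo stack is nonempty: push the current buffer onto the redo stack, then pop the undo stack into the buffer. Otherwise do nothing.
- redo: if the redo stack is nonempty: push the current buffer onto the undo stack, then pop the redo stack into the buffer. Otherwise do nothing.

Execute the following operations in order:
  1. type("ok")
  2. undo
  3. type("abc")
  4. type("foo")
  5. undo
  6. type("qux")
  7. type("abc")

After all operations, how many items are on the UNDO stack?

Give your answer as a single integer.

After op 1 (type): buf='ok' undo_depth=1 redo_depth=0
After op 2 (undo): buf='(empty)' undo_depth=0 redo_depth=1
After op 3 (type): buf='abc' undo_depth=1 redo_depth=0
After op 4 (type): buf='abcfoo' undo_depth=2 redo_depth=0
After op 5 (undo): buf='abc' undo_depth=1 redo_depth=1
After op 6 (type): buf='abcqux' undo_depth=2 redo_depth=0
After op 7 (type): buf='abcquxabc' undo_depth=3 redo_depth=0

Answer: 3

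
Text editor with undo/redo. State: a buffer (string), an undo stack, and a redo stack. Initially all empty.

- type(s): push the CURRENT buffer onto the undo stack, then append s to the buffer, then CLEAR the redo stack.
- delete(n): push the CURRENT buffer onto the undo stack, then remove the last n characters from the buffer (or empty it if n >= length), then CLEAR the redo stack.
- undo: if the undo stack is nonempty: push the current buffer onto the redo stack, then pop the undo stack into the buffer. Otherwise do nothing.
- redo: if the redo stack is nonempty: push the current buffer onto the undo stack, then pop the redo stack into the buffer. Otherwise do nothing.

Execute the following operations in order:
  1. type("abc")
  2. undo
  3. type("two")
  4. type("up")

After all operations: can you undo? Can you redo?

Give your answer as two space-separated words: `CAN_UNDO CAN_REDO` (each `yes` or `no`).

After op 1 (type): buf='abc' undo_depth=1 redo_depth=0
After op 2 (undo): buf='(empty)' undo_depth=0 redo_depth=1
After op 3 (type): buf='two' undo_depth=1 redo_depth=0
After op 4 (type): buf='twoup' undo_depth=2 redo_depth=0

Answer: yes no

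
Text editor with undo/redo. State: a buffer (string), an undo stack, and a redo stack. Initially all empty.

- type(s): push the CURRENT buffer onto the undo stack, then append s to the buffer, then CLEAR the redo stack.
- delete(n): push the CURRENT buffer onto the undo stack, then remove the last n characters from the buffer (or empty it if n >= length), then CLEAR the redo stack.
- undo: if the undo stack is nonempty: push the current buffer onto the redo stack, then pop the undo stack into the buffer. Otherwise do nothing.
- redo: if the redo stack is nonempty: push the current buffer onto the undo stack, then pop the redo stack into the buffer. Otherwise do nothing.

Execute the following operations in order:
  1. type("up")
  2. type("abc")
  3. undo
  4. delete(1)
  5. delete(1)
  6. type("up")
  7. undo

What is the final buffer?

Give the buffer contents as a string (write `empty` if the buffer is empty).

After op 1 (type): buf='up' undo_depth=1 redo_depth=0
After op 2 (type): buf='upabc' undo_depth=2 redo_depth=0
After op 3 (undo): buf='up' undo_depth=1 redo_depth=1
After op 4 (delete): buf='u' undo_depth=2 redo_depth=0
After op 5 (delete): buf='(empty)' undo_depth=3 redo_depth=0
After op 6 (type): buf='up' undo_depth=4 redo_depth=0
After op 7 (undo): buf='(empty)' undo_depth=3 redo_depth=1

Answer: empty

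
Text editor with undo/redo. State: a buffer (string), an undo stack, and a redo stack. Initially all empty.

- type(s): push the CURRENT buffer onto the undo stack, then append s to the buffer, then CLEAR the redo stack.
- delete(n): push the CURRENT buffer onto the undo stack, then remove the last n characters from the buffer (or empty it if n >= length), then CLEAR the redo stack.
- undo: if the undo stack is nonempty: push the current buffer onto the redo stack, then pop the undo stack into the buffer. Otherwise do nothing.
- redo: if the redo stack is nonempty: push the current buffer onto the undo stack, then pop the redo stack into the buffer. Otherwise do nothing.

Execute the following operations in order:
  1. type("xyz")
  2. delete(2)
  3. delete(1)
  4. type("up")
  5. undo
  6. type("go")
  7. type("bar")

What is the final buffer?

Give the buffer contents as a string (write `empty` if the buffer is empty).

After op 1 (type): buf='xyz' undo_depth=1 redo_depth=0
After op 2 (delete): buf='x' undo_depth=2 redo_depth=0
After op 3 (delete): buf='(empty)' undo_depth=3 redo_depth=0
After op 4 (type): buf='up' undo_depth=4 redo_depth=0
After op 5 (undo): buf='(empty)' undo_depth=3 redo_depth=1
After op 6 (type): buf='go' undo_depth=4 redo_depth=0
After op 7 (type): buf='gobar' undo_depth=5 redo_depth=0

Answer: gobar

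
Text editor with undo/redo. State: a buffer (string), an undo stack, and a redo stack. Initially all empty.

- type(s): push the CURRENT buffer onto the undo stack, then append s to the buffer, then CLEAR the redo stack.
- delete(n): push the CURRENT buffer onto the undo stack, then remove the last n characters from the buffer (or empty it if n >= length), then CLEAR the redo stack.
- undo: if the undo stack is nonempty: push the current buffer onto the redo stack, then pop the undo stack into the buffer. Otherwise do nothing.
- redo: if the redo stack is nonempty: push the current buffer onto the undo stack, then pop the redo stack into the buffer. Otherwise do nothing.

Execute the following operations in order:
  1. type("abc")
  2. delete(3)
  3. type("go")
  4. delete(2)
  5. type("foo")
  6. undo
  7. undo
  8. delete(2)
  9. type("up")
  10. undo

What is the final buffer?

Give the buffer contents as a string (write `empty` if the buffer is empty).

Answer: empty

Derivation:
After op 1 (type): buf='abc' undo_depth=1 redo_depth=0
After op 2 (delete): buf='(empty)' undo_depth=2 redo_depth=0
After op 3 (type): buf='go' undo_depth=3 redo_depth=0
After op 4 (delete): buf='(empty)' undo_depth=4 redo_depth=0
After op 5 (type): buf='foo' undo_depth=5 redo_depth=0
After op 6 (undo): buf='(empty)' undo_depth=4 redo_depth=1
After op 7 (undo): buf='go' undo_depth=3 redo_depth=2
After op 8 (delete): buf='(empty)' undo_depth=4 redo_depth=0
After op 9 (type): buf='up' undo_depth=5 redo_depth=0
After op 10 (undo): buf='(empty)' undo_depth=4 redo_depth=1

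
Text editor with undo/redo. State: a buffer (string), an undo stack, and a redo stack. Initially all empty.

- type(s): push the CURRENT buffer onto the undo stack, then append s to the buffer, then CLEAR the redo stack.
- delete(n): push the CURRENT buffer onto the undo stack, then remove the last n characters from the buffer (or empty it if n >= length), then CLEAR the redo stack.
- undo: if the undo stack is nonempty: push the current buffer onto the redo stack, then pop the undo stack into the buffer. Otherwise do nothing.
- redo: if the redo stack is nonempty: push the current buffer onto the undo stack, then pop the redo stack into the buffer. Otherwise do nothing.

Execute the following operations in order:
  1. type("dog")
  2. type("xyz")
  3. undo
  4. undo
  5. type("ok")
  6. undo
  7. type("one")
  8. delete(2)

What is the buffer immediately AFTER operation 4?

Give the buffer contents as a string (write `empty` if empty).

After op 1 (type): buf='dog' undo_depth=1 redo_depth=0
After op 2 (type): buf='dogxyz' undo_depth=2 redo_depth=0
After op 3 (undo): buf='dog' undo_depth=1 redo_depth=1
After op 4 (undo): buf='(empty)' undo_depth=0 redo_depth=2

Answer: empty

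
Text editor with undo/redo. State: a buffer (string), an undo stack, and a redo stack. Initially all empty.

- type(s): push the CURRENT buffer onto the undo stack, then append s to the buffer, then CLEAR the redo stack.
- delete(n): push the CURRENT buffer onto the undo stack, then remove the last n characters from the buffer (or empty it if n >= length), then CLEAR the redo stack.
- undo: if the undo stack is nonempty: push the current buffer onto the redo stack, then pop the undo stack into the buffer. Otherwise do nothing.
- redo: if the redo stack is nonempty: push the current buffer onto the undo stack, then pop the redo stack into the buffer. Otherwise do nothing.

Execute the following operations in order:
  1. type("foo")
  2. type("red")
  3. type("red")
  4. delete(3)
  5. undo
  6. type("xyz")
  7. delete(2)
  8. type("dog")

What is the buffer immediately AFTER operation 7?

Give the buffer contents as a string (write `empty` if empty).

Answer: fooredredx

Derivation:
After op 1 (type): buf='foo' undo_depth=1 redo_depth=0
After op 2 (type): buf='foored' undo_depth=2 redo_depth=0
After op 3 (type): buf='fooredred' undo_depth=3 redo_depth=0
After op 4 (delete): buf='foored' undo_depth=4 redo_depth=0
After op 5 (undo): buf='fooredred' undo_depth=3 redo_depth=1
After op 6 (type): buf='fooredredxyz' undo_depth=4 redo_depth=0
After op 7 (delete): buf='fooredredx' undo_depth=5 redo_depth=0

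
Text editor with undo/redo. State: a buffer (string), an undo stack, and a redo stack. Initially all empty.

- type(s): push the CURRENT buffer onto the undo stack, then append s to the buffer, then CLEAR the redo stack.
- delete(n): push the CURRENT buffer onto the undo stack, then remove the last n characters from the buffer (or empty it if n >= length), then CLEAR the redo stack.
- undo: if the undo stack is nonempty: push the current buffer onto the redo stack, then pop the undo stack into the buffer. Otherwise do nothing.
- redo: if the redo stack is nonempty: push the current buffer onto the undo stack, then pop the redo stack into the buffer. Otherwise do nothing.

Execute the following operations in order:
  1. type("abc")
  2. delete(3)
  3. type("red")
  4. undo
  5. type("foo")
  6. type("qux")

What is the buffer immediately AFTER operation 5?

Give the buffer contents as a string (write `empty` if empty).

Answer: foo

Derivation:
After op 1 (type): buf='abc' undo_depth=1 redo_depth=0
After op 2 (delete): buf='(empty)' undo_depth=2 redo_depth=0
After op 3 (type): buf='red' undo_depth=3 redo_depth=0
After op 4 (undo): buf='(empty)' undo_depth=2 redo_depth=1
After op 5 (type): buf='foo' undo_depth=3 redo_depth=0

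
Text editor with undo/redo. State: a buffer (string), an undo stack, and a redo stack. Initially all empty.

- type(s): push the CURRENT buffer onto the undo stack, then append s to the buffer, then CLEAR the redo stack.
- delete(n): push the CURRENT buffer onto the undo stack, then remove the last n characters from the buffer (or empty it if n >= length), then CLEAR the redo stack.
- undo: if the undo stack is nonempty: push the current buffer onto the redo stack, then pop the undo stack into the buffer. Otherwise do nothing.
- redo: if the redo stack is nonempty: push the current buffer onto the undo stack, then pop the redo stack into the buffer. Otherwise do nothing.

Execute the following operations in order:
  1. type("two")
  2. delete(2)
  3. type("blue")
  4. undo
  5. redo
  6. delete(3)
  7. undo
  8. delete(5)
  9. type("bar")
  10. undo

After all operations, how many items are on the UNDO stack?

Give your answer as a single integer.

After op 1 (type): buf='two' undo_depth=1 redo_depth=0
After op 2 (delete): buf='t' undo_depth=2 redo_depth=0
After op 3 (type): buf='tblue' undo_depth=3 redo_depth=0
After op 4 (undo): buf='t' undo_depth=2 redo_depth=1
After op 5 (redo): buf='tblue' undo_depth=3 redo_depth=0
After op 6 (delete): buf='tb' undo_depth=4 redo_depth=0
After op 7 (undo): buf='tblue' undo_depth=3 redo_depth=1
After op 8 (delete): buf='(empty)' undo_depth=4 redo_depth=0
After op 9 (type): buf='bar' undo_depth=5 redo_depth=0
After op 10 (undo): buf='(empty)' undo_depth=4 redo_depth=1

Answer: 4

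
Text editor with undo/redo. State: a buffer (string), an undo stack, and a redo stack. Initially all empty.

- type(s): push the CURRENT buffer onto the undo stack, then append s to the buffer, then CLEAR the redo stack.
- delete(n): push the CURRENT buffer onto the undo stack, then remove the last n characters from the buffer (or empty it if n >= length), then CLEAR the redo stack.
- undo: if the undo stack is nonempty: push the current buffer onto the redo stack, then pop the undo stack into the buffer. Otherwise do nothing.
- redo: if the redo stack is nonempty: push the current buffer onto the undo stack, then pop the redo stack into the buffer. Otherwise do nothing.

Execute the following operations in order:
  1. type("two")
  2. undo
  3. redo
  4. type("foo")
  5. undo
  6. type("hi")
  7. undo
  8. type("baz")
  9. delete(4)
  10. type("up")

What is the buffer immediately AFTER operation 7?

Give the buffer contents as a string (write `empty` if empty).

After op 1 (type): buf='two' undo_depth=1 redo_depth=0
After op 2 (undo): buf='(empty)' undo_depth=0 redo_depth=1
After op 3 (redo): buf='two' undo_depth=1 redo_depth=0
After op 4 (type): buf='twofoo' undo_depth=2 redo_depth=0
After op 5 (undo): buf='two' undo_depth=1 redo_depth=1
After op 6 (type): buf='twohi' undo_depth=2 redo_depth=0
After op 7 (undo): buf='two' undo_depth=1 redo_depth=1

Answer: two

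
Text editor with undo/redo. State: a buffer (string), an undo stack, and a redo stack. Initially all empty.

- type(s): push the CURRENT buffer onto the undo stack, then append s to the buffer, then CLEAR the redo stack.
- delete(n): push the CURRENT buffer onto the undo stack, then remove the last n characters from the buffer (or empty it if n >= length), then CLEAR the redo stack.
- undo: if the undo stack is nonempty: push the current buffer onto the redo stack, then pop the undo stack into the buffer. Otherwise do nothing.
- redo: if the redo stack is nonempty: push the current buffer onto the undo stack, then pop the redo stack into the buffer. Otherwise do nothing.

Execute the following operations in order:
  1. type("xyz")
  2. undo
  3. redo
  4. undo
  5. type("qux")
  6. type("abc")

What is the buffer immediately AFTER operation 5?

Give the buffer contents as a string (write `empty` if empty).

After op 1 (type): buf='xyz' undo_depth=1 redo_depth=0
After op 2 (undo): buf='(empty)' undo_depth=0 redo_depth=1
After op 3 (redo): buf='xyz' undo_depth=1 redo_depth=0
After op 4 (undo): buf='(empty)' undo_depth=0 redo_depth=1
After op 5 (type): buf='qux' undo_depth=1 redo_depth=0

Answer: qux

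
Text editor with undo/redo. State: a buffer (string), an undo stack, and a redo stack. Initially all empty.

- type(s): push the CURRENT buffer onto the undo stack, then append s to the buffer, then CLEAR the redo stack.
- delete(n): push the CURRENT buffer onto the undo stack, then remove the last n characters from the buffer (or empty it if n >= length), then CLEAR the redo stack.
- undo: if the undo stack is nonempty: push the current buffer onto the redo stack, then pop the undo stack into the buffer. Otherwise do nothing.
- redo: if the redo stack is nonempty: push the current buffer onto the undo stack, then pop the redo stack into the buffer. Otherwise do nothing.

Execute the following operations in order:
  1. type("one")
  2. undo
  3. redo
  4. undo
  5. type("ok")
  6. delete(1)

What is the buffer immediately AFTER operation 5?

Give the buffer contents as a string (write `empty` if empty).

After op 1 (type): buf='one' undo_depth=1 redo_depth=0
After op 2 (undo): buf='(empty)' undo_depth=0 redo_depth=1
After op 3 (redo): buf='one' undo_depth=1 redo_depth=0
After op 4 (undo): buf='(empty)' undo_depth=0 redo_depth=1
After op 5 (type): buf='ok' undo_depth=1 redo_depth=0

Answer: ok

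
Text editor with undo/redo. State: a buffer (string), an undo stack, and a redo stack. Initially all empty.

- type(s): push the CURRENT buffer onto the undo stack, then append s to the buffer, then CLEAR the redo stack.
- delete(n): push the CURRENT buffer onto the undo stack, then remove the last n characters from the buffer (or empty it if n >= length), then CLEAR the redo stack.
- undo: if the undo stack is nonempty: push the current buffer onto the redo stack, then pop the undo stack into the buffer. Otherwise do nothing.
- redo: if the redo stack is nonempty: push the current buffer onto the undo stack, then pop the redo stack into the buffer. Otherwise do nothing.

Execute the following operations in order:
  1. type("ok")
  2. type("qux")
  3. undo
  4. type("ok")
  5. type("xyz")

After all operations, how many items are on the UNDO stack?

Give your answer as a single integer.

After op 1 (type): buf='ok' undo_depth=1 redo_depth=0
After op 2 (type): buf='okqux' undo_depth=2 redo_depth=0
After op 3 (undo): buf='ok' undo_depth=1 redo_depth=1
After op 4 (type): buf='okok' undo_depth=2 redo_depth=0
After op 5 (type): buf='okokxyz' undo_depth=3 redo_depth=0

Answer: 3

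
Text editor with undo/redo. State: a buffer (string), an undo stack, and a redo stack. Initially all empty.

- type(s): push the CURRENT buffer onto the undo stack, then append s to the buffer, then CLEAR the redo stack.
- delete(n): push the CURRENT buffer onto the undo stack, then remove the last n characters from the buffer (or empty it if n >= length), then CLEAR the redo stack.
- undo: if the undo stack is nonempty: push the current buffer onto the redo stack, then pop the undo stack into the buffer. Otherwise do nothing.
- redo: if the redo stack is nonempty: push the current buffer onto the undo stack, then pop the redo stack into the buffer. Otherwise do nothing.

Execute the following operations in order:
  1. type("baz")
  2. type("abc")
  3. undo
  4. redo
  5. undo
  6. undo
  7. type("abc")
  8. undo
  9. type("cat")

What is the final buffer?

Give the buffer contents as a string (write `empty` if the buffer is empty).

Answer: cat

Derivation:
After op 1 (type): buf='baz' undo_depth=1 redo_depth=0
After op 2 (type): buf='bazabc' undo_depth=2 redo_depth=0
After op 3 (undo): buf='baz' undo_depth=1 redo_depth=1
After op 4 (redo): buf='bazabc' undo_depth=2 redo_depth=0
After op 5 (undo): buf='baz' undo_depth=1 redo_depth=1
After op 6 (undo): buf='(empty)' undo_depth=0 redo_depth=2
After op 7 (type): buf='abc' undo_depth=1 redo_depth=0
After op 8 (undo): buf='(empty)' undo_depth=0 redo_depth=1
After op 9 (type): buf='cat' undo_depth=1 redo_depth=0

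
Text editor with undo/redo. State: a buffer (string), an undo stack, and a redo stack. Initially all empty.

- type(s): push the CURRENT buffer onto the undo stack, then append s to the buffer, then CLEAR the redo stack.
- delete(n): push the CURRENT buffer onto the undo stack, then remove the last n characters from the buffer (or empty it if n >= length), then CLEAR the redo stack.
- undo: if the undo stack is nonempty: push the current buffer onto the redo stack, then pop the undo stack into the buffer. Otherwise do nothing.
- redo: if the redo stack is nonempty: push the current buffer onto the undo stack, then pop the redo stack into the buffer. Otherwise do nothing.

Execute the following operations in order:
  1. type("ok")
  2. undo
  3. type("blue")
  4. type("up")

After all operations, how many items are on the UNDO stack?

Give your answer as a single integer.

Answer: 2

Derivation:
After op 1 (type): buf='ok' undo_depth=1 redo_depth=0
After op 2 (undo): buf='(empty)' undo_depth=0 redo_depth=1
After op 3 (type): buf='blue' undo_depth=1 redo_depth=0
After op 4 (type): buf='blueup' undo_depth=2 redo_depth=0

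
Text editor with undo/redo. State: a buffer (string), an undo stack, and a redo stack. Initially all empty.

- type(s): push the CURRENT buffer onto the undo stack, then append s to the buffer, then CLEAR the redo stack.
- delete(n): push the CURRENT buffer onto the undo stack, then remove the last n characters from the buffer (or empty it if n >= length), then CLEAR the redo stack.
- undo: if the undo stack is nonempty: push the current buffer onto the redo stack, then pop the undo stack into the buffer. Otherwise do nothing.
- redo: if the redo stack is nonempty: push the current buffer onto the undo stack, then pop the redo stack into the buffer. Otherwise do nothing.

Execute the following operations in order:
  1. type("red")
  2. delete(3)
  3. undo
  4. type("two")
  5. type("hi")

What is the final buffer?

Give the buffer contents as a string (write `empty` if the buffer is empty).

Answer: redtwohi

Derivation:
After op 1 (type): buf='red' undo_depth=1 redo_depth=0
After op 2 (delete): buf='(empty)' undo_depth=2 redo_depth=0
After op 3 (undo): buf='red' undo_depth=1 redo_depth=1
After op 4 (type): buf='redtwo' undo_depth=2 redo_depth=0
After op 5 (type): buf='redtwohi' undo_depth=3 redo_depth=0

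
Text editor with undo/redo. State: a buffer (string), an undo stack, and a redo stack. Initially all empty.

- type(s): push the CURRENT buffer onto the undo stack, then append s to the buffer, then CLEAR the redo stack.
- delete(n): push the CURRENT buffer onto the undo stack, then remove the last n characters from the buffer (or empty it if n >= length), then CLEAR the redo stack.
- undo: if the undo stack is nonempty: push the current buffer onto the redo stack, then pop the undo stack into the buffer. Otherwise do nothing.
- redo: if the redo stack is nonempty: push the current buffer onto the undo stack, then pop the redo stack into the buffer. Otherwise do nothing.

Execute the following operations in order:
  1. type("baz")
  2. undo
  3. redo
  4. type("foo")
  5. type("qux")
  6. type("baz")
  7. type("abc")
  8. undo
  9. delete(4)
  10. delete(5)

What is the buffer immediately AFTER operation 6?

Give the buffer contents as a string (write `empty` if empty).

Answer: bazfooquxbaz

Derivation:
After op 1 (type): buf='baz' undo_depth=1 redo_depth=0
After op 2 (undo): buf='(empty)' undo_depth=0 redo_depth=1
After op 3 (redo): buf='baz' undo_depth=1 redo_depth=0
After op 4 (type): buf='bazfoo' undo_depth=2 redo_depth=0
After op 5 (type): buf='bazfooqux' undo_depth=3 redo_depth=0
After op 6 (type): buf='bazfooquxbaz' undo_depth=4 redo_depth=0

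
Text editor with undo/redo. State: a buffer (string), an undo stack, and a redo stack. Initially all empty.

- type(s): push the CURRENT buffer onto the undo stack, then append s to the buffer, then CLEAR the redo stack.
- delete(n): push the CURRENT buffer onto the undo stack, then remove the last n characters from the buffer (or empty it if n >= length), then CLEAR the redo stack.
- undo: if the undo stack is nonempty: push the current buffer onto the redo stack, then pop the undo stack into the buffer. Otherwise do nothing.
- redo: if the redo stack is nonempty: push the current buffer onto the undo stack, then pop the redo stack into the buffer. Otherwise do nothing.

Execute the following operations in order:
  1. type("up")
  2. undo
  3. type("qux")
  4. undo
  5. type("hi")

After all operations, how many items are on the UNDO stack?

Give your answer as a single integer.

After op 1 (type): buf='up' undo_depth=1 redo_depth=0
After op 2 (undo): buf='(empty)' undo_depth=0 redo_depth=1
After op 3 (type): buf='qux' undo_depth=1 redo_depth=0
After op 4 (undo): buf='(empty)' undo_depth=0 redo_depth=1
After op 5 (type): buf='hi' undo_depth=1 redo_depth=0

Answer: 1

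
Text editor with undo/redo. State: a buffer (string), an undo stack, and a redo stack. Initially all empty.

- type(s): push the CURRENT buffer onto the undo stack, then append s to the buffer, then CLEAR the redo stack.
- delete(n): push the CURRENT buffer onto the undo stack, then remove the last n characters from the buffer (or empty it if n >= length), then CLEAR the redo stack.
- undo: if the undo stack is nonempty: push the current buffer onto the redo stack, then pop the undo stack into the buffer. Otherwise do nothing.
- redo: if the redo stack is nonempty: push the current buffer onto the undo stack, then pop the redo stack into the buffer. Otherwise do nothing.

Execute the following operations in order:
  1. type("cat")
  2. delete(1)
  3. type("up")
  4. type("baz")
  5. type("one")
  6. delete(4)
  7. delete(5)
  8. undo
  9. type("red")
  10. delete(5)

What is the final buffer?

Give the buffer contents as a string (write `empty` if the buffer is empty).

After op 1 (type): buf='cat' undo_depth=1 redo_depth=0
After op 2 (delete): buf='ca' undo_depth=2 redo_depth=0
After op 3 (type): buf='caup' undo_depth=3 redo_depth=0
After op 4 (type): buf='caupbaz' undo_depth=4 redo_depth=0
After op 5 (type): buf='caupbazone' undo_depth=5 redo_depth=0
After op 6 (delete): buf='caupba' undo_depth=6 redo_depth=0
After op 7 (delete): buf='c' undo_depth=7 redo_depth=0
After op 8 (undo): buf='caupba' undo_depth=6 redo_depth=1
After op 9 (type): buf='caupbared' undo_depth=7 redo_depth=0
After op 10 (delete): buf='caup' undo_depth=8 redo_depth=0

Answer: caup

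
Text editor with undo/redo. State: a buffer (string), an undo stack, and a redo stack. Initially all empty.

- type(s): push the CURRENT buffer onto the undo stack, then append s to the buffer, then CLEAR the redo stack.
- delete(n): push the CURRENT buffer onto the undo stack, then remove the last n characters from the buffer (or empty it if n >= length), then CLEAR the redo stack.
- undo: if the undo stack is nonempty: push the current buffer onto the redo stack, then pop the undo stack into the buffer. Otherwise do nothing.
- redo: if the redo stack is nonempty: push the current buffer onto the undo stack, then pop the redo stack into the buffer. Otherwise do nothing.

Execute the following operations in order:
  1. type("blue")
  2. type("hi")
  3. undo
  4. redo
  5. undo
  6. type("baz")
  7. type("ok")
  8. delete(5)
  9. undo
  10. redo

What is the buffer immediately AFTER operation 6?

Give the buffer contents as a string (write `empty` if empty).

Answer: bluebaz

Derivation:
After op 1 (type): buf='blue' undo_depth=1 redo_depth=0
After op 2 (type): buf='bluehi' undo_depth=2 redo_depth=0
After op 3 (undo): buf='blue' undo_depth=1 redo_depth=1
After op 4 (redo): buf='bluehi' undo_depth=2 redo_depth=0
After op 5 (undo): buf='blue' undo_depth=1 redo_depth=1
After op 6 (type): buf='bluebaz' undo_depth=2 redo_depth=0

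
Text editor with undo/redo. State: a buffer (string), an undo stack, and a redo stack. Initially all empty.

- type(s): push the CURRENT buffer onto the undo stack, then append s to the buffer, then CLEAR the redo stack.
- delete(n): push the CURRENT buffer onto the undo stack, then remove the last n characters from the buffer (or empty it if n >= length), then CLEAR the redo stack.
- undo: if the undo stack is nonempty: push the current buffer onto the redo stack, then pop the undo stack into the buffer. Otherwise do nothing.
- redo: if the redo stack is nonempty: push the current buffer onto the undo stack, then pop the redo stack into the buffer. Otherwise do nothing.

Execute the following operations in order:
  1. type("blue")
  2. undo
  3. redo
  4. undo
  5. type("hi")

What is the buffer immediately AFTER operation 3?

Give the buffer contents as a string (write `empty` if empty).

Answer: blue

Derivation:
After op 1 (type): buf='blue' undo_depth=1 redo_depth=0
After op 2 (undo): buf='(empty)' undo_depth=0 redo_depth=1
After op 3 (redo): buf='blue' undo_depth=1 redo_depth=0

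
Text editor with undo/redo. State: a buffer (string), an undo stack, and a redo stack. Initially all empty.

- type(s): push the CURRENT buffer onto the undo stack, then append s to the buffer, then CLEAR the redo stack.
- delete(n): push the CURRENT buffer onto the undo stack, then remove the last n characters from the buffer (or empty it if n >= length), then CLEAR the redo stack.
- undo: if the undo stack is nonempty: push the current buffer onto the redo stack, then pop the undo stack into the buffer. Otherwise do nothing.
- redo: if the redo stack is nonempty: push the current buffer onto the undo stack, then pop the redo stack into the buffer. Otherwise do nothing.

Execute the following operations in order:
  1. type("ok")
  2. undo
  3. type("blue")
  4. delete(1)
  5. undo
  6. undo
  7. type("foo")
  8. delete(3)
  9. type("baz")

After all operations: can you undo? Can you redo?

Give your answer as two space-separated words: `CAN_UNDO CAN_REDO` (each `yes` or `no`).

Answer: yes no

Derivation:
After op 1 (type): buf='ok' undo_depth=1 redo_depth=0
After op 2 (undo): buf='(empty)' undo_depth=0 redo_depth=1
After op 3 (type): buf='blue' undo_depth=1 redo_depth=0
After op 4 (delete): buf='blu' undo_depth=2 redo_depth=0
After op 5 (undo): buf='blue' undo_depth=1 redo_depth=1
After op 6 (undo): buf='(empty)' undo_depth=0 redo_depth=2
After op 7 (type): buf='foo' undo_depth=1 redo_depth=0
After op 8 (delete): buf='(empty)' undo_depth=2 redo_depth=0
After op 9 (type): buf='baz' undo_depth=3 redo_depth=0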